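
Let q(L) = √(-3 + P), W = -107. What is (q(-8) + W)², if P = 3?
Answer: 11449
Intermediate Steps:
q(L) = 0 (q(L) = √(-3 + 3) = √0 = 0)
(q(-8) + W)² = (0 - 107)² = (-107)² = 11449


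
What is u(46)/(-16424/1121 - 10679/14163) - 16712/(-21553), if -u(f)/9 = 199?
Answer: 616951592713781/5271524792863 ≈ 117.03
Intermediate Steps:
u(f) = -1791 (u(f) = -9*199 = -1791)
u(46)/(-16424/1121 - 10679/14163) - 16712/(-21553) = -1791/(-16424/1121 - 10679/14163) - 16712/(-21553) = -1791/(-16424*1/1121 - 10679*1/14163) - 16712*(-1/21553) = -1791/(-16424/1121 - 10679/14163) + 16712/21553 = -1791/(-244584271/15876723) + 16712/21553 = -1791*(-15876723/244584271) + 16712/21553 = 28435210893/244584271 + 16712/21553 = 616951592713781/5271524792863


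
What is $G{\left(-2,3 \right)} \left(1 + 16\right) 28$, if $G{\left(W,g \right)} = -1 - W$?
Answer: $476$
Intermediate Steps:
$G{\left(-2,3 \right)} \left(1 + 16\right) 28 = \left(-1 - -2\right) \left(1 + 16\right) 28 = \left(-1 + 2\right) 17 \cdot 28 = 1 \cdot 17 \cdot 28 = 17 \cdot 28 = 476$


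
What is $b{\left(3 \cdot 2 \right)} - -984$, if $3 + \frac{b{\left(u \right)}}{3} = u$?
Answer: $993$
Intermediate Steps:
$b{\left(u \right)} = -9 + 3 u$
$b{\left(3 \cdot 2 \right)} - -984 = \left(-9 + 3 \cdot 3 \cdot 2\right) - -984 = \left(-9 + 3 \cdot 6\right) + 984 = \left(-9 + 18\right) + 984 = 9 + 984 = 993$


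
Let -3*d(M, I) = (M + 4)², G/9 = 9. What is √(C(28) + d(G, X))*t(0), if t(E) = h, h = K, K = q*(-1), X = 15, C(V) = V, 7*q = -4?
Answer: 4*I*√21423/21 ≈ 27.879*I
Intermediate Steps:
q = -4/7 (q = (⅐)*(-4) = -4/7 ≈ -0.57143)
G = 81 (G = 9*9 = 81)
K = 4/7 (K = -4/7*(-1) = 4/7 ≈ 0.57143)
h = 4/7 ≈ 0.57143
t(E) = 4/7
d(M, I) = -(4 + M)²/3 (d(M, I) = -(M + 4)²/3 = -(4 + M)²/3)
√(C(28) + d(G, X))*t(0) = √(28 - (4 + 81)²/3)*(4/7) = √(28 - ⅓*85²)*(4/7) = √(28 - ⅓*7225)*(4/7) = √(28 - 7225/3)*(4/7) = √(-7141/3)*(4/7) = (I*√21423/3)*(4/7) = 4*I*√21423/21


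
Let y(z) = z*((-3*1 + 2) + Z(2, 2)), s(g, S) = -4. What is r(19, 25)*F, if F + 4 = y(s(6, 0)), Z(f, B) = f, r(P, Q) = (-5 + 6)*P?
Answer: -152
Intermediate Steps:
r(P, Q) = P (r(P, Q) = 1*P = P)
y(z) = z (y(z) = z*((-3*1 + 2) + 2) = z*((-3 + 2) + 2) = z*(-1 + 2) = z*1 = z)
F = -8 (F = -4 - 4 = -8)
r(19, 25)*F = 19*(-8) = -152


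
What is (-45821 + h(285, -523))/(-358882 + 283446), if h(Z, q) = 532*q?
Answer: 324057/75436 ≈ 4.2958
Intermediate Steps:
(-45821 + h(285, -523))/(-358882 + 283446) = (-45821 + 532*(-523))/(-358882 + 283446) = (-45821 - 278236)/(-75436) = -324057*(-1/75436) = 324057/75436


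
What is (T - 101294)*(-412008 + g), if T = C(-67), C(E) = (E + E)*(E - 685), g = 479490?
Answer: -35495532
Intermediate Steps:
C(E) = 2*E*(-685 + E) (C(E) = (2*E)*(-685 + E) = 2*E*(-685 + E))
T = 100768 (T = 2*(-67)*(-685 - 67) = 2*(-67)*(-752) = 100768)
(T - 101294)*(-412008 + g) = (100768 - 101294)*(-412008 + 479490) = -526*67482 = -35495532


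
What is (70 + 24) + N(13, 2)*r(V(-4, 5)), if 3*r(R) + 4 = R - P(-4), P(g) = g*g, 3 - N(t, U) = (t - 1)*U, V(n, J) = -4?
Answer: 262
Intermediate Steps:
N(t, U) = 3 - U*(-1 + t) (N(t, U) = 3 - (t - 1)*U = 3 - (-1 + t)*U = 3 - U*(-1 + t))
P(g) = g²
r(R) = -20/3 + R/3 (r(R) = -4/3 + (R - 1*(-4)²)/3 = -4/3 + (R - 1*16)/3 = -4/3 + (R - 16)/3 = -4/3 + (-16 + R)/3 = -4/3 + (-16/3 + R/3) = -20/3 + R/3)
(70 + 24) + N(13, 2)*r(V(-4, 5)) = (70 + 24) + (3 + 2 - 1*2*13)*(-20/3 + (⅓)*(-4)) = 94 + (3 + 2 - 26)*(-20/3 - 4/3) = 94 - 21*(-8) = 94 + 168 = 262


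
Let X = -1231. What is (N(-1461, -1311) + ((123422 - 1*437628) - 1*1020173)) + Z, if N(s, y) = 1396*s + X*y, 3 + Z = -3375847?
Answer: -5135944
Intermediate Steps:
Z = -3375850 (Z = -3 - 3375847 = -3375850)
N(s, y) = -1231*y + 1396*s (N(s, y) = 1396*s - 1231*y = -1231*y + 1396*s)
(N(-1461, -1311) + ((123422 - 1*437628) - 1*1020173)) + Z = ((-1231*(-1311) + 1396*(-1461)) + ((123422 - 1*437628) - 1*1020173)) - 3375850 = ((1613841 - 2039556) + ((123422 - 437628) - 1020173)) - 3375850 = (-425715 + (-314206 - 1020173)) - 3375850 = (-425715 - 1334379) - 3375850 = -1760094 - 3375850 = -5135944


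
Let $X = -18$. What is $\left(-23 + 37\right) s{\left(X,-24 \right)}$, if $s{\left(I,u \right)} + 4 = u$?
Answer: $-392$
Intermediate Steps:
$s{\left(I,u \right)} = -4 + u$
$\left(-23 + 37\right) s{\left(X,-24 \right)} = \left(-23 + 37\right) \left(-4 - 24\right) = 14 \left(-28\right) = -392$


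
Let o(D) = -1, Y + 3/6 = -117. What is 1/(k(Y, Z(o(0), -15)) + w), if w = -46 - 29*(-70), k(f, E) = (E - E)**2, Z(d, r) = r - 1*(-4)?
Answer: 1/1984 ≈ 0.00050403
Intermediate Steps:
Y = -235/2 (Y = -1/2 - 117 = -235/2 ≈ -117.50)
Z(d, r) = 4 + r (Z(d, r) = r + 4 = 4 + r)
k(f, E) = 0 (k(f, E) = 0**2 = 0)
w = 1984 (w = -46 + 2030 = 1984)
1/(k(Y, Z(o(0), -15)) + w) = 1/(0 + 1984) = 1/1984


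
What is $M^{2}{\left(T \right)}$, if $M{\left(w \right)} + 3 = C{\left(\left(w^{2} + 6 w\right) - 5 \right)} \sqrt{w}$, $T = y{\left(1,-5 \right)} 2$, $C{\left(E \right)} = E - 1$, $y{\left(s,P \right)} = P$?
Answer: $\left(3 - 34 i \sqrt{10}\right)^{2} \approx -11551.0 - 645.1 i$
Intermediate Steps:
$C{\left(E \right)} = -1 + E$ ($C{\left(E \right)} = E - 1 = -1 + E$)
$T = -10$ ($T = \left(-5\right) 2 = -10$)
$M{\left(w \right)} = -3 + \sqrt{w} \left(-6 + w^{2} + 6 w\right)$ ($M{\left(w \right)} = -3 + \left(-1 - \left(5 - w^{2} - 6 w\right)\right) \sqrt{w} = -3 + \left(-1 + \left(-5 + w^{2} + 6 w\right)\right) \sqrt{w} = -3 + \left(-6 + w^{2} + 6 w\right) \sqrt{w} = -3 + \sqrt{w} \left(-6 + w^{2} + 6 w\right)$)
$M^{2}{\left(T \right)} = \left(-3 + \sqrt{-10} \left(-6 + \left(-10\right)^{2} + 6 \left(-10\right)\right)\right)^{2} = \left(-3 + i \sqrt{10} \left(-6 + 100 - 60\right)\right)^{2} = \left(-3 + i \sqrt{10} \cdot 34\right)^{2} = \left(-3 + 34 i \sqrt{10}\right)^{2}$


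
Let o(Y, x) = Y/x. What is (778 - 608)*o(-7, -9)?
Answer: 1190/9 ≈ 132.22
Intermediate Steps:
(778 - 608)*o(-7, -9) = (778 - 608)*(-7/(-9)) = 170*(-7*(-⅑)) = 170*(7/9) = 1190/9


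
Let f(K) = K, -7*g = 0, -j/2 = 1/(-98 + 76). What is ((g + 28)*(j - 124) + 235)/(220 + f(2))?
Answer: -35579/2442 ≈ -14.570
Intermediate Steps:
j = 1/11 (j = -2/(-98 + 76) = -2/(-22) = -2*(-1/22) = 1/11 ≈ 0.090909)
g = 0 (g = -⅐*0 = 0)
((g + 28)*(j - 124) + 235)/(220 + f(2)) = ((0 + 28)*(1/11 - 124) + 235)/(220 + 2) = (28*(-1363/11) + 235)/222 = (-38164/11 + 235)*(1/222) = -35579/11*1/222 = -35579/2442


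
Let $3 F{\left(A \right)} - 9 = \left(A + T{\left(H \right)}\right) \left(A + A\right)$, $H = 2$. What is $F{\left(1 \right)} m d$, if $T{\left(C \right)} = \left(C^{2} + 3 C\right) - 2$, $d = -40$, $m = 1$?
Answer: $-360$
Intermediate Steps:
$T{\left(C \right)} = -2 + C^{2} + 3 C$
$F{\left(A \right)} = 3 + \frac{2 A \left(8 + A\right)}{3}$ ($F{\left(A \right)} = 3 + \frac{\left(A + \left(-2 + 2^{2} + 3 \cdot 2\right)\right) \left(A + A\right)}{3} = 3 + \frac{\left(A + \left(-2 + 4 + 6\right)\right) 2 A}{3} = 3 + \frac{\left(A + 8\right) 2 A}{3} = 3 + \frac{\left(8 + A\right) 2 A}{3} = 3 + \frac{2 A \left(8 + A\right)}{3}$)
$F{\left(1 \right)} m d = \left(3 + \frac{2 \cdot 1^{2}}{3} + \frac{16}{3} \cdot 1\right) 1 \left(-40\right) = \left(3 + \frac{2}{3} \cdot 1 + \frac{16}{3}\right) 1 \left(-40\right) = \left(3 + \frac{2}{3} + \frac{16}{3}\right) 1 \left(-40\right) = 9 \cdot 1 \left(-40\right) = 9 \left(-40\right) = -360$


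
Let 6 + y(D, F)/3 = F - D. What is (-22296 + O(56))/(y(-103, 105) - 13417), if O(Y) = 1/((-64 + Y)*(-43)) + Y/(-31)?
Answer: 237783777/136616504 ≈ 1.7405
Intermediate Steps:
y(D, F) = -18 - 3*D + 3*F (y(D, F) = -18 + 3*(F - D) = -18 + (-3*D + 3*F) = -18 - 3*D + 3*F)
O(Y) = -Y/31 - 1/(43*(-64 + Y)) (O(Y) = -1/43/(-64 + Y) + Y*(-1/31) = -1/(43*(-64 + Y)) - Y/31 = -Y/31 - 1/(43*(-64 + Y)))
(-22296 + O(56))/(y(-103, 105) - 13417) = (-22296 + (-31 - 43*56**2 + 2752*56)/(1333*(-64 + 56)))/((-18 - 3*(-103) + 3*105) - 13417) = (-22296 + (1/1333)*(-31 - 43*3136 + 154112)/(-8))/((-18 + 309 + 315) - 13417) = (-22296 + (1/1333)*(-1/8)*(-31 - 134848 + 154112))/(606 - 13417) = (-22296 + (1/1333)*(-1/8)*19233)/(-12811) = (-22296 - 19233/10664)*(-1/12811) = -237783777/10664*(-1/12811) = 237783777/136616504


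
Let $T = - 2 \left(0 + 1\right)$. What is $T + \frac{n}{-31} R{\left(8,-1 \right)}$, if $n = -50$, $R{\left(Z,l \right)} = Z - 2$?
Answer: $\frac{238}{31} \approx 7.6774$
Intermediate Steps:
$R{\left(Z,l \right)} = -2 + Z$ ($R{\left(Z,l \right)} = Z - 2 = -2 + Z$)
$T = -2$ ($T = \left(-2\right) 1 = -2$)
$T + \frac{n}{-31} R{\left(8,-1 \right)} = -2 + - \frac{50}{-31} \left(-2 + 8\right) = -2 + \left(-50\right) \left(- \frac{1}{31}\right) 6 = -2 + \frac{50}{31} \cdot 6 = -2 + \frac{300}{31} = \frac{238}{31}$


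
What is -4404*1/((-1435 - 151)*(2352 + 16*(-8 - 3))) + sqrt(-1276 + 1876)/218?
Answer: 1101/862784 + 5*sqrt(6)/109 ≈ 0.11364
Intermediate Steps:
-4404*1/((-1435 - 151)*(2352 + 16*(-8 - 3))) + sqrt(-1276 + 1876)/218 = -4404*(-1/(1586*(2352 + 16*(-11)))) + sqrt(600)*(1/218) = -4404*(-1/(1586*(2352 - 176))) + (10*sqrt(6))*(1/218) = -4404/((-1586*2176)) + 5*sqrt(6)/109 = -4404/(-3451136) + 5*sqrt(6)/109 = -4404*(-1/3451136) + 5*sqrt(6)/109 = 1101/862784 + 5*sqrt(6)/109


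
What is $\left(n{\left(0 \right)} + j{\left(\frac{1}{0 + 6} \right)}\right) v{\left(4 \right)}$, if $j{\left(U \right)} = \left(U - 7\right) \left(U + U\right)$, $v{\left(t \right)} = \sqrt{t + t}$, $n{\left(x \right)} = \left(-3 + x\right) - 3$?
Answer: $- \frac{149 \sqrt{2}}{9} \approx -23.413$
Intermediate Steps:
$n{\left(x \right)} = -6 + x$
$v{\left(t \right)} = \sqrt{2} \sqrt{t}$ ($v{\left(t \right)} = \sqrt{2 t} = \sqrt{2} \sqrt{t}$)
$j{\left(U \right)} = 2 U \left(-7 + U\right)$ ($j{\left(U \right)} = \left(-7 + U\right) 2 U = 2 U \left(-7 + U\right)$)
$\left(n{\left(0 \right)} + j{\left(\frac{1}{0 + 6} \right)}\right) v{\left(4 \right)} = \left(\left(-6 + 0\right) + \frac{2 \left(-7 + \frac{1}{0 + 6}\right)}{0 + 6}\right) \sqrt{2} \sqrt{4} = \left(-6 + \frac{2 \left(-7 + \frac{1}{6}\right)}{6}\right) \sqrt{2} \cdot 2 = \left(-6 + 2 \cdot \frac{1}{6} \left(-7 + \frac{1}{6}\right)\right) 2 \sqrt{2} = \left(-6 + 2 \cdot \frac{1}{6} \left(- \frac{41}{6}\right)\right) 2 \sqrt{2} = \left(-6 - \frac{41}{18}\right) 2 \sqrt{2} = - \frac{149 \cdot 2 \sqrt{2}}{18} = - \frac{149 \sqrt{2}}{9}$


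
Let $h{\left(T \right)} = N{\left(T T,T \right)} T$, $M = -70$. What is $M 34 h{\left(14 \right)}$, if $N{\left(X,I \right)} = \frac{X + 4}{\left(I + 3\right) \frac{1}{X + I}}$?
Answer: $-82320000$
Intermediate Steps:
$N{\left(X,I \right)} = \frac{\left(4 + X\right) \left(I + X\right)}{3 + I}$ ($N{\left(X,I \right)} = \frac{4 + X}{\left(3 + I\right) \frac{1}{I + X}} = \frac{4 + X}{\frac{1}{I + X} \left(3 + I\right)} = \left(4 + X\right) \frac{I + X}{3 + I} = \frac{\left(4 + X\right) \left(I + X\right)}{3 + I}$)
$h{\left(T \right)} = \frac{T \left(T^{3} + T^{4} + 4 T + 4 T^{2}\right)}{3 + T}$ ($h{\left(T \right)} = \frac{\left(T T\right)^{2} + 4 T + 4 T T + T T T}{3 + T} T = \frac{\left(T^{2}\right)^{2} + 4 T + 4 T^{2} + T T^{2}}{3 + T} T = \frac{T^{4} + 4 T + 4 T^{2} + T^{3}}{3 + T} T = \frac{T^{3} + T^{4} + 4 T + 4 T^{2}}{3 + T} T = \frac{T \left(T^{3} + T^{4} + 4 T + 4 T^{2}\right)}{3 + T}$)
$M 34 h{\left(14 \right)} = \left(-70\right) 34 \frac{14^{2} \left(4 + 14^{2} + 14^{3} + 4 \cdot 14\right)}{3 + 14} = - 2380 \frac{196 \left(4 + 196 + 2744 + 56\right)}{17} = - 2380 \cdot 196 \cdot \frac{1}{17} \cdot 3000 = \left(-2380\right) \frac{588000}{17} = -82320000$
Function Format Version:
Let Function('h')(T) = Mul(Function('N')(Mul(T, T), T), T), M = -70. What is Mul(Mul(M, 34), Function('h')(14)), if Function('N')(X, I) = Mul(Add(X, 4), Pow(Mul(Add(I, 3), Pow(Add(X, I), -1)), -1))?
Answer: -82320000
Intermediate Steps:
Function('N')(X, I) = Mul(Pow(Add(3, I), -1), Add(4, X), Add(I, X)) (Function('N')(X, I) = Mul(Add(4, X), Pow(Mul(Add(3, I), Pow(Add(I, X), -1)), -1)) = Mul(Add(4, X), Pow(Mul(Pow(Add(I, X), -1), Add(3, I)), -1)) = Mul(Add(4, X), Mul(Pow(Add(3, I), -1), Add(I, X))) = Mul(Pow(Add(3, I), -1), Add(4, X), Add(I, X)))
Function('h')(T) = Mul(T, Pow(Add(3, T), -1), Add(Pow(T, 3), Pow(T, 4), Mul(4, T), Mul(4, Pow(T, 2)))) (Function('h')(T) = Mul(Mul(Pow(Add(3, T), -1), Add(Pow(Mul(T, T), 2), Mul(4, T), Mul(4, Mul(T, T)), Mul(T, Mul(T, T)))), T) = Mul(Mul(Pow(Add(3, T), -1), Add(Pow(Pow(T, 2), 2), Mul(4, T), Mul(4, Pow(T, 2)), Mul(T, Pow(T, 2)))), T) = Mul(Mul(Pow(Add(3, T), -1), Add(Pow(T, 4), Mul(4, T), Mul(4, Pow(T, 2)), Pow(T, 3))), T) = Mul(Mul(Pow(Add(3, T), -1), Add(Pow(T, 3), Pow(T, 4), Mul(4, T), Mul(4, Pow(T, 2)))), T) = Mul(T, Pow(Add(3, T), -1), Add(Pow(T, 3), Pow(T, 4), Mul(4, T), Mul(4, Pow(T, 2)))))
Mul(Mul(M, 34), Function('h')(14)) = Mul(Mul(-70, 34), Mul(Pow(14, 2), Pow(Add(3, 14), -1), Add(4, Pow(14, 2), Pow(14, 3), Mul(4, 14)))) = Mul(-2380, Mul(196, Pow(17, -1), Add(4, 196, 2744, 56))) = Mul(-2380, Mul(196, Rational(1, 17), 3000)) = Mul(-2380, Rational(588000, 17)) = -82320000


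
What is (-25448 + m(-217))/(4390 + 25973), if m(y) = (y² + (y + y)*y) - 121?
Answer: 38566/10121 ≈ 3.8105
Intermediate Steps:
m(y) = -121 + 3*y² (m(y) = (y² + (2*y)*y) - 121 = (y² + 2*y²) - 121 = 3*y² - 121 = -121 + 3*y²)
(-25448 + m(-217))/(4390 + 25973) = (-25448 + (-121 + 3*(-217)²))/(4390 + 25973) = (-25448 + (-121 + 3*47089))/30363 = (-25448 + (-121 + 141267))*(1/30363) = (-25448 + 141146)*(1/30363) = 115698*(1/30363) = 38566/10121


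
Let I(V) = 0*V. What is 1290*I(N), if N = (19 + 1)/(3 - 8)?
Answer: 0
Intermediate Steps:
N = -4 (N = 20/(-5) = 20*(-⅕) = -4)
I(V) = 0
1290*I(N) = 1290*0 = 0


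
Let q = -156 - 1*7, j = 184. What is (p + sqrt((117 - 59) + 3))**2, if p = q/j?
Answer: 2091785/33856 - 163*sqrt(61)/92 ≈ 47.947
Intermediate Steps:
q = -163 (q = -156 - 7 = -163)
p = -163/184 ≈ -0.88587
(p + sqrt((117 - 59) + 3))**2 = (-163/184 + sqrt((117 - 59) + 3))**2 = (-163/184 + sqrt(58 + 3))**2 = (-163/184 + sqrt(61))**2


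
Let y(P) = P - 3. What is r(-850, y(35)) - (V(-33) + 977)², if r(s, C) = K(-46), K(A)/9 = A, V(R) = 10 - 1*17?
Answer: -941314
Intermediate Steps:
V(R) = -7 (V(R) = 10 - 17 = -7)
K(A) = 9*A
y(P) = -3 + P
r(s, C) = -414 (r(s, C) = 9*(-46) = -414)
r(-850, y(35)) - (V(-33) + 977)² = -414 - (-7 + 977)² = -414 - 1*970² = -414 - 1*940900 = -414 - 940900 = -941314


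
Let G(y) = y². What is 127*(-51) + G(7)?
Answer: -6428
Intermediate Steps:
127*(-51) + G(7) = 127*(-51) + 7² = -6477 + 49 = -6428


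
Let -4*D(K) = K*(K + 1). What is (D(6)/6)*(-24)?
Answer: 42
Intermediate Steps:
D(K) = -K*(1 + K)/4 (D(K) = -K*(K + 1)/4 = -K*(1 + K)/4)
(D(6)/6)*(-24) = (-1/4*6*(1 + 6)/6)*(-24) = (-1/4*6*7*(1/6))*(-24) = -21/2*1/6*(-24) = -7/4*(-24) = 42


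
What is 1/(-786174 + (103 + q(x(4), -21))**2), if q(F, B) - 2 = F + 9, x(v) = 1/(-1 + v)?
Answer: -9/6957917 ≈ -1.2935e-6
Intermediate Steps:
q(F, B) = 11 + F (q(F, B) = 2 + (F + 9) = 2 + (9 + F) = 11 + F)
1/(-786174 + (103 + q(x(4), -21))**2) = 1/(-786174 + (103 + (11 + 1/(-1 + 4)))**2) = 1/(-786174 + (103 + (11 + 1/3))**2) = 1/(-786174 + (103 + 34/3)**2) = 1/(-786174 + (343/3)**2) = 1/(-786174 + 117649/9) = 1/(-6957917/9) = -9/6957917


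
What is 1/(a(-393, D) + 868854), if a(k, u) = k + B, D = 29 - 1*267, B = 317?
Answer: 1/868778 ≈ 1.1510e-6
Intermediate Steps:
D = -238 (D = 29 - 267 = -238)
a(k, u) = 317 + k (a(k, u) = k + 317 = 317 + k)
1/(a(-393, D) + 868854) = 1/((317 - 393) + 868854) = 1/(-76 + 868854) = 1/868778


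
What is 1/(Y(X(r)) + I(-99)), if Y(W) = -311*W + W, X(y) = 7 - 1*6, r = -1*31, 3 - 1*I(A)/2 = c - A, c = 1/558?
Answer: -279/140059 ≈ -0.0019920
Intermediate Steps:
c = 1/558 ≈ 0.0017921
I(A) = 1673/279 + 2*A (I(A) = 6 - 2*(1/558 - A) = 6 + (-1/279 + 2*A) = 1673/279 + 2*A)
r = -31
X(y) = 1 (X(y) = 7 - 6 = 1)
Y(W) = -310*W
1/(Y(X(r)) + I(-99)) = 1/(-310*1 + (1673/279 + 2*(-99))) = 1/(-310 + (1673/279 - 198)) = 1/(-310 - 53569/279) = 1/(-140059/279) = -279/140059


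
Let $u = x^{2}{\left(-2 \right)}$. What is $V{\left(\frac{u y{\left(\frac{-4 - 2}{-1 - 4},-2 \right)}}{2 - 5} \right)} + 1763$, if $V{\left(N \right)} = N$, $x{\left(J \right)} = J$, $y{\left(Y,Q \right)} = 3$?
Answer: $1759$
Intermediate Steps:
$u = 4$ ($u = \left(-2\right)^{2} = 4$)
$V{\left(\frac{u y{\left(\frac{-4 - 2}{-1 - 4},-2 \right)}}{2 - 5} \right)} + 1763 = \frac{4 \cdot 3}{2 - 5} + 1763 = \frac{12}{-3} + 1763 = 12 \left(- \frac{1}{3}\right) + 1763 = -4 + 1763 = 1759$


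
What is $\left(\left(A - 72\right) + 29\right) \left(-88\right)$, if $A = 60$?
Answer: $-1496$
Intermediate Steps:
$\left(\left(A - 72\right) + 29\right) \left(-88\right) = \left(\left(60 - 72\right) + 29\right) \left(-88\right) = \left(-12 + 29\right) \left(-88\right) = 17 \left(-88\right) = -1496$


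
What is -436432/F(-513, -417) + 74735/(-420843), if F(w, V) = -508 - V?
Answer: 183662551291/38296713 ≈ 4795.8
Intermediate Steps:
-436432/F(-513, -417) + 74735/(-420843) = -436432/(-508 - 1*(-417)) + 74735/(-420843) = -436432/(-508 + 417) + 74735*(-1/420843) = -436432/(-91) - 74735/420843 = -436432*(-1/91) - 74735/420843 = 436432/91 - 74735/420843 = 183662551291/38296713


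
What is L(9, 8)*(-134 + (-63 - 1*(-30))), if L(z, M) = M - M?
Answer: 0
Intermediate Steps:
L(z, M) = 0
L(9, 8)*(-134 + (-63 - 1*(-30))) = 0*(-134 + (-63 - 1*(-30))) = 0*(-134 + (-63 + 30)) = 0*(-134 - 33) = 0*(-167) = 0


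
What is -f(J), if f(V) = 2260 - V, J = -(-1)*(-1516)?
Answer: -3776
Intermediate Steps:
J = -1516 (J = -1*1516 = -1516)
-f(J) = -(2260 - 1*(-1516)) = -(2260 + 1516) = -1*3776 = -3776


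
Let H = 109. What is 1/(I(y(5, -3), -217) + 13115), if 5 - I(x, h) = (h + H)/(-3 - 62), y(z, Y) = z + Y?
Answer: 65/852692 ≈ 7.6229e-5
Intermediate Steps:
y(z, Y) = Y + z
I(x, h) = 434/65 + h/65 (I(x, h) = 5 - (h + 109)/(-3 - 62) = 5 - (109 + h)/(-65) = 5 - (109 + h)*(-1)/65 = 5 - (-109/65 - h/65) = 5 + (109/65 + h/65) = 434/65 + h/65)
1/(I(y(5, -3), -217) + 13115) = 1/((434/65 + (1/65)*(-217)) + 13115) = 1/((434/65 - 217/65) + 13115) = 1/(217/65 + 13115) = 1/(852692/65) = 65/852692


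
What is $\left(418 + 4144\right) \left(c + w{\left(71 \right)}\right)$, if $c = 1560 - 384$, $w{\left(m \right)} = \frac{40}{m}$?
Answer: $\frac{381091232}{71} \approx 5.3675 \cdot 10^{6}$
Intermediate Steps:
$c = 1176$ ($c = 1560 - 384 = 1176$)
$\left(418 + 4144\right) \left(c + w{\left(71 \right)}\right) = \left(418 + 4144\right) \left(1176 + \frac{40}{71}\right) = 4562 \left(1176 + 40 \cdot \frac{1}{71}\right) = 4562 \left(1176 + \frac{40}{71}\right) = 4562 \cdot \frac{83536}{71} = \frac{381091232}{71}$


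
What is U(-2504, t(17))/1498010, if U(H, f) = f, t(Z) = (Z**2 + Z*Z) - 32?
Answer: 273/749005 ≈ 0.00036448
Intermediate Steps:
t(Z) = -32 + 2*Z**2 (t(Z) = (Z**2 + Z**2) - 32 = 2*Z**2 - 32 = -32 + 2*Z**2)
U(-2504, t(17))/1498010 = (-32 + 2*17**2)/1498010 = (-32 + 2*289)*(1/1498010) = (-32 + 578)*(1/1498010) = 546*(1/1498010) = 273/749005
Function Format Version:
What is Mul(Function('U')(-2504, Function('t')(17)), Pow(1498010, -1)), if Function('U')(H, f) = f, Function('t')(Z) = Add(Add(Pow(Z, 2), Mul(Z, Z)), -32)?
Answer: Rational(273, 749005) ≈ 0.00036448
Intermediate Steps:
Function('t')(Z) = Add(-32, Mul(2, Pow(Z, 2))) (Function('t')(Z) = Add(Add(Pow(Z, 2), Pow(Z, 2)), -32) = Add(Mul(2, Pow(Z, 2)), -32) = Add(-32, Mul(2, Pow(Z, 2))))
Mul(Function('U')(-2504, Function('t')(17)), Pow(1498010, -1)) = Mul(Add(-32, Mul(2, Pow(17, 2))), Pow(1498010, -1)) = Mul(Add(-32, Mul(2, 289)), Rational(1, 1498010)) = Mul(Add(-32, 578), Rational(1, 1498010)) = Mul(546, Rational(1, 1498010)) = Rational(273, 749005)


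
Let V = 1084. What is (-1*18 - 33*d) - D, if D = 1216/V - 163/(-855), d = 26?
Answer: -203277673/231705 ≈ -877.31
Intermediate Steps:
D = 304093/231705 (D = 1216/1084 - 163/(-855) = 1216*(1/1084) - 163*(-1/855) = 304/271 + 163/855 = 304093/231705 ≈ 1.3124)
(-1*18 - 33*d) - D = (-1*18 - 33*26) - 1*304093/231705 = (-18 - 858) - 304093/231705 = -876 - 304093/231705 = -203277673/231705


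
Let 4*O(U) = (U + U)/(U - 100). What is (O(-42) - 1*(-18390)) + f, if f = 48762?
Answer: 9535605/142 ≈ 67152.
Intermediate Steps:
O(U) = U/(2*(-100 + U)) (O(U) = ((U + U)/(U - 100))/4 = ((2*U)/(-100 + U))/4 = (2*U/(-100 + U))/4 = U/(2*(-100 + U)))
(O(-42) - 1*(-18390)) + f = ((1/2)*(-42)/(-100 - 42) - 1*(-18390)) + 48762 = ((1/2)*(-42)/(-142) + 18390) + 48762 = ((1/2)*(-42)*(-1/142) + 18390) + 48762 = (21/142 + 18390) + 48762 = 2611401/142 + 48762 = 9535605/142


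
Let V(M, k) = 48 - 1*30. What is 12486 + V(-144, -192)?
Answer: 12504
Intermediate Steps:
V(M, k) = 18 (V(M, k) = 48 - 30 = 18)
12486 + V(-144, -192) = 12486 + 18 = 12504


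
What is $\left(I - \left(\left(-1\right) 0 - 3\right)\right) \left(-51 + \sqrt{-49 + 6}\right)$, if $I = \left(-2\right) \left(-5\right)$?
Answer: $-663 + 13 i \sqrt{43} \approx -663.0 + 85.247 i$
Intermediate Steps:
$I = 10$
$\left(I - \left(\left(-1\right) 0 - 3\right)\right) \left(-51 + \sqrt{-49 + 6}\right) = \left(10 - \left(\left(-1\right) 0 - 3\right)\right) \left(-51 + \sqrt{-49 + 6}\right) = \left(10 - \left(0 - 3\right)\right) \left(-51 + \sqrt{-43}\right) = \left(10 - -3\right) \left(-51 + i \sqrt{43}\right) = \left(10 + 3\right) \left(-51 + i \sqrt{43}\right) = 13 \left(-51 + i \sqrt{43}\right) = -663 + 13 i \sqrt{43}$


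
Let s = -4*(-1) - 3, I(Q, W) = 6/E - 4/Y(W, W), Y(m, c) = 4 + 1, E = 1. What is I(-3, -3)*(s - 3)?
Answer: -52/5 ≈ -10.400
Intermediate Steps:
Y(m, c) = 5
I(Q, W) = 26/5 (I(Q, W) = 6/1 - 4/5 = 6*1 - 4*⅕ = 6 - ⅘ = 26/5)
s = 1 (s = 4 - 3 = 1)
I(-3, -3)*(s - 3) = 26*(1 - 3)/5 = (26/5)*(-2) = -52/5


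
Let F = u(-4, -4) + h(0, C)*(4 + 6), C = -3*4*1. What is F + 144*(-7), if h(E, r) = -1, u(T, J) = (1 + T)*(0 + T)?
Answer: -1006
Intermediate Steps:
u(T, J) = T*(1 + T) (u(T, J) = (1 + T)*T = T*(1 + T))
C = -12 (C = -12*1 = -12)
F = 2 (F = -4*(1 - 4) - (4 + 6) = -4*(-3) - 1*10 = 12 - 10 = 2)
F + 144*(-7) = 2 + 144*(-7) = 2 - 1008 = -1006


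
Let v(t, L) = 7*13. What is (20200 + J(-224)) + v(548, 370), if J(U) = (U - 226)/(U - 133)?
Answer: 2414779/119 ≈ 20292.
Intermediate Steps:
J(U) = (-226 + U)/(-133 + U)
v(t, L) = 91
(20200 + J(-224)) + v(548, 370) = (20200 + (-226 - 224)/(-133 - 224)) + 91 = (20200 - 450/(-357)) + 91 = (20200 - 1/357*(-450)) + 91 = (20200 + 150/119) + 91 = 2403950/119 + 91 = 2414779/119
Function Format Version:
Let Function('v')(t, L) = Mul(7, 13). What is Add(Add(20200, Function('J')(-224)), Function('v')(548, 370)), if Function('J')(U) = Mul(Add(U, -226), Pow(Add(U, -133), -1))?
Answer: Rational(2414779, 119) ≈ 20292.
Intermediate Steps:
Function('J')(U) = Mul(Pow(Add(-133, U), -1), Add(-226, U)) (Function('J')(U) = Mul(Add(-226, U), Pow(Add(-133, U), -1)) = Mul(Pow(Add(-133, U), -1), Add(-226, U)))
Function('v')(t, L) = 91
Add(Add(20200, Function('J')(-224)), Function('v')(548, 370)) = Add(Add(20200, Mul(Pow(Add(-133, -224), -1), Add(-226, -224))), 91) = Add(Add(20200, Mul(Pow(-357, -1), -450)), 91) = Add(Add(20200, Mul(Rational(-1, 357), -450)), 91) = Add(Add(20200, Rational(150, 119)), 91) = Add(Rational(2403950, 119), 91) = Rational(2414779, 119)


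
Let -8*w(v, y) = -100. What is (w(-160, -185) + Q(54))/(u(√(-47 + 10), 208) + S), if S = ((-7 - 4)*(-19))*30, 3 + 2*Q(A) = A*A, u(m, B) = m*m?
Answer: 1469/6233 ≈ 0.23568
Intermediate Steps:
w(v, y) = 25/2 (w(v, y) = -⅛*(-100) = 25/2)
u(m, B) = m²
Q(A) = -3/2 + A²/2 (Q(A) = -3/2 + (A*A)/2 = -3/2 + A²/2)
S = 6270 (S = -11*(-19)*30 = 209*30 = 6270)
(w(-160, -185) + Q(54))/(u(√(-47 + 10), 208) + S) = (25/2 + (-3/2 + (½)*54²))/((√(-47 + 10))² + 6270) = (25/2 + (-3/2 + (½)*2916))/((√(-37))² + 6270) = (25/2 + (-3/2 + 1458))/((I*√37)² + 6270) = (25/2 + 2913/2)/(-37 + 6270) = 1469/6233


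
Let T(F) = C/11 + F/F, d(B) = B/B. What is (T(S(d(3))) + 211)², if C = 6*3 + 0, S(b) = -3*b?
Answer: 5522500/121 ≈ 45641.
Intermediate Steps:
d(B) = 1
C = 18 (C = 18 + 0 = 18)
T(F) = 29/11 (T(F) = 18/11 + F/F = 18*(1/11) + 1 = 18/11 + 1 = 29/11)
(T(S(d(3))) + 211)² = (29/11 + 211)² = (2350/11)² = 5522500/121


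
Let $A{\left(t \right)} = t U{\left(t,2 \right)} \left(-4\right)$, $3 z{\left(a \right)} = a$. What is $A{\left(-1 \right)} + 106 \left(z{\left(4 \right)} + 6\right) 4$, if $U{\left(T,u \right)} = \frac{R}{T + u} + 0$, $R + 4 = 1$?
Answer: $\frac{9292}{3} \approx 3097.3$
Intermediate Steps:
$z{\left(a \right)} = \frac{a}{3}$
$R = -3$ ($R = -4 + 1 = -3$)
$U{\left(T,u \right)} = - \frac{3}{T + u}$ ($U{\left(T,u \right)} = \frac{1}{T + u} \left(-3\right) + 0 = - \frac{3}{T + u} + 0 = - \frac{3}{T + u}$)
$A{\left(t \right)} = \frac{12 t}{2 + t}$ ($A{\left(t \right)} = t \left(- \frac{3}{t + 2}\right) \left(-4\right) = t \left(- \frac{3}{2 + t}\right) \left(-4\right) = - \frac{3 t}{2 + t} \left(-4\right) = \frac{12 t}{2 + t}$)
$A{\left(-1 \right)} + 106 \left(z{\left(4 \right)} + 6\right) 4 = 12 \left(-1\right) \frac{1}{2 - 1} + 106 \left(\frac{1}{3} \cdot 4 + 6\right) 4 = 12 \left(-1\right) 1^{-1} + 106 \left(\frac{4}{3} + 6\right) 4 = 12 \left(-1\right) 1 + 106 \cdot \frac{22}{3} \cdot 4 = -12 + 106 \cdot \frac{88}{3} = -12 + \frac{9328}{3} = \frac{9292}{3}$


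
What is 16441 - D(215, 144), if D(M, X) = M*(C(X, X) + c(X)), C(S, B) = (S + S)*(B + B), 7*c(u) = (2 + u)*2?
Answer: -124778413/7 ≈ -1.7825e+7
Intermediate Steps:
c(u) = 4/7 + 2*u/7 (c(u) = ((2 + u)*2)/7 = (4 + 2*u)/7 = 4/7 + 2*u/7)
C(S, B) = 4*B*S (C(S, B) = (2*S)*(2*B) = 4*B*S)
D(M, X) = M*(4/7 + 4*X² + 2*X/7) (D(M, X) = M*(4*X*X + (4/7 + 2*X/7)) = M*(4*X² + (4/7 + 2*X/7)) = M*(4/7 + 4*X² + 2*X/7))
16441 - D(215, 144) = 16441 - 2*215*(2 + 144 + 14*144²)/7 = 16441 - 2*215*(2 + 144 + 14*20736)/7 = 16441 - 2*215*(2 + 144 + 290304)/7 = 16441 - 2*215*290450/7 = 16441 - 1*124893500/7 = 16441 - 124893500/7 = -124778413/7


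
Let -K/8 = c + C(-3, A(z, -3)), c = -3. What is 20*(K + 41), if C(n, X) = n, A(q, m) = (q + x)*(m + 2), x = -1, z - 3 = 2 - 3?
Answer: 1780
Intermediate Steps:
z = 2 (z = 3 + (2 - 3) = 3 - 1 = 2)
A(q, m) = (-1 + q)*(2 + m) (A(q, m) = (q - 1)*(m + 2) = (-1 + q)*(2 + m))
K = 48 (K = -8*(-3 - 3) = -8*(-6) = 48)
20*(K + 41) = 20*(48 + 41) = 20*89 = 1780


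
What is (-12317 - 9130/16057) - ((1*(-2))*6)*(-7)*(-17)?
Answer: -174853803/16057 ≈ -10890.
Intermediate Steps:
(-12317 - 9130/16057) - ((1*(-2))*6)*(-7)*(-17) = (-12317 - 9130/16057) - -2*6*(-7)*(-17) = (-12317 - 1*9130/16057) - (-12*(-7))*(-17) = (-12317 - 9130/16057) - 84*(-17) = -197783199/16057 - 1*(-1428) = -197783199/16057 + 1428 = -174853803/16057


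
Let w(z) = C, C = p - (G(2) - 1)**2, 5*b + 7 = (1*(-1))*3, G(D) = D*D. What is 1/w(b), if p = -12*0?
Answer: -1/9 ≈ -0.11111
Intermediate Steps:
G(D) = D**2
p = 0
b = -2 (b = -7/5 + ((1*(-1))*3)/5 = -7/5 + (-1*3)/5 = -7/5 + (1/5)*(-3) = -7/5 - 3/5 = -2)
C = -9 (C = 0 - (2**2 - 1)**2 = 0 - (4 - 1)**2 = 0 - 1*3**2 = 0 - 1*9 = 0 - 9 = -9)
w(z) = -9
1/w(b) = 1/(-9) = -1/9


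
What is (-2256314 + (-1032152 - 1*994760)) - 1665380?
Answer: -5948606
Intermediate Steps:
(-2256314 + (-1032152 - 1*994760)) - 1665380 = (-2256314 + (-1032152 - 994760)) - 1665380 = (-2256314 - 2026912) - 1665380 = -4283226 - 1665380 = -5948606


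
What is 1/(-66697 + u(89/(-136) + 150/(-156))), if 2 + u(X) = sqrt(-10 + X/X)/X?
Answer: -60491909539/4034749877467585 + 5051176*I/12104249632402755 ≈ -1.4993e-5 + 4.1731e-10*I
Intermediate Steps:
u(X) = -2 + 3*I/X (u(X) = -2 + sqrt(-10 + X/X)/X = -2 + sqrt(-10 + 1)/X = -2 + sqrt(-9)/X = -2 + (3*I)/X = -2 + 3*I/X)
1/(-66697 + u(89/(-136) + 150/(-156))) = 1/(-66697 + (-2 + 3*I/(89/(-136) + 150/(-156)))) = 1/(-66697 + (-2 + 3*I/(89*(-1/136) + 150*(-1/156)))) = 1/(-66697 + (-2 + 3*I/(-89/136 - 25/26))) = 1/(-66697 + (-2 + 3*I/(-2857/1768))) = 1/(-66697 + (-2 + 3*I*(-1768/2857))) = 1/(-66697 + (-2 - 5304*I/2857)) = 1/(-66699 - 5304*I/2857) = 8162449*(-66699 + 5304*I/2857)/36312748897208265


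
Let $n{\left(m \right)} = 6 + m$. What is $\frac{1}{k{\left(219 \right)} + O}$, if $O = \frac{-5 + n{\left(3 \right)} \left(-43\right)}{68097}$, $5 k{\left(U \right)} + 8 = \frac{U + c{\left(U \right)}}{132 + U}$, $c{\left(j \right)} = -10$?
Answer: $- \frac{39836745}{59224021} \approx -0.67264$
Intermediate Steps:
$k{\left(U \right)} = - \frac{8}{5} + \frac{-10 + U}{5 \left(132 + U\right)}$ ($k{\left(U \right)} = - \frac{8}{5} + \frac{\left(U - 10\right) \frac{1}{132 + U}}{5} = - \frac{8}{5} + \frac{\left(-10 + U\right) \frac{1}{132 + U}}{5} = - \frac{8}{5} + \frac{\frac{1}{132 + U} \left(-10 + U\right)}{5} = - \frac{8}{5} + \frac{-10 + U}{5 \left(132 + U\right)}$)
$O = - \frac{392}{68097}$ ($O = \frac{-5 + \left(6 + 3\right) \left(-43\right)}{68097} = \left(-5 + 9 \left(-43\right)\right) \frac{1}{68097} = \left(-5 - 387\right) \frac{1}{68097} = \left(-392\right) \frac{1}{68097} = - \frac{392}{68097} \approx -0.0057565$)
$\frac{1}{k{\left(219 \right)} + O} = \frac{1}{\frac{-1066 - 1533}{5 \left(132 + 219\right)} - \frac{392}{68097}} = \frac{1}{\frac{-1066 - 1533}{5 \cdot 351} - \frac{392}{68097}} = \frac{1}{\frac{1}{5} \cdot \frac{1}{351} \left(-2599\right) - \frac{392}{68097}} = \frac{1}{- \frac{2599}{1755} - \frac{392}{68097}} = \frac{1}{- \frac{59224021}{39836745}} = - \frac{39836745}{59224021}$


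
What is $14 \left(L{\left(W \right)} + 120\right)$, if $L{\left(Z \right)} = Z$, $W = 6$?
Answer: $1764$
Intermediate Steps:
$14 \left(L{\left(W \right)} + 120\right) = 14 \left(6 + 120\right) = 14 \cdot 126 = 1764$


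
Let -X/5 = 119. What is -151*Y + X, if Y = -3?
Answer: -142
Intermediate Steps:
X = -595 (X = -5*119 = -595)
-151*Y + X = -151*(-3) - 595 = 453 - 595 = -142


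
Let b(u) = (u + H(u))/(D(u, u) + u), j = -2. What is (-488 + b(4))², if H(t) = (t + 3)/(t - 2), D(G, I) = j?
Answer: 3751969/16 ≈ 2.3450e+5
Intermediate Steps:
D(G, I) = -2
H(t) = (3 + t)/(-2 + t)
b(u) = (u + (3 + u)/(-2 + u))/(-2 + u)
(-488 + b(4))² = (-488 + (3 + 4 + 4*(-2 + 4))/(-2 + 4)²)² = (-488 + (3 + 4 + 4*2)/2²)² = (-488 + (3 + 4 + 8)/4)² = (-488 + (¼)*15)² = (-488 + 15/4)² = (-1937/4)² = 3751969/16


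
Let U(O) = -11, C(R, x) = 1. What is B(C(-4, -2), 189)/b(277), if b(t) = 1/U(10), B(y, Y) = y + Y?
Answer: -2090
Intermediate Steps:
B(y, Y) = Y + y
b(t) = -1/11 (b(t) = 1/(-11) = -1/11)
B(C(-4, -2), 189)/b(277) = (189 + 1)/(-1/11) = 190*(-11) = -2090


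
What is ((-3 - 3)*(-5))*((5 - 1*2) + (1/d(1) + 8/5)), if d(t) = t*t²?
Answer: 168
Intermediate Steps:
d(t) = t³
((-3 - 3)*(-5))*((5 - 1*2) + (1/d(1) + 8/5)) = ((-3 - 3)*(-5))*((5 - 1*2) + (1/1³ + 8/5)) = (-6*(-5))*((5 - 2) + (1/1 + 8*(⅕))) = 30*(3 + (1*1 + 8/5)) = 30*(3 + (1 + 8/5)) = 30*(3 + 13/5) = 30*(28/5) = 168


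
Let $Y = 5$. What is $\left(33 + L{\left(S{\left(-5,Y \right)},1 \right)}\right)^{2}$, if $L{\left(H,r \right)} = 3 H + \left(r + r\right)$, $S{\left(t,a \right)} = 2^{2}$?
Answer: $2209$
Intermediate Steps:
$S{\left(t,a \right)} = 4$
$L{\left(H,r \right)} = 2 r + 3 H$ ($L{\left(H,r \right)} = 3 H + 2 r = 2 r + 3 H$)
$\left(33 + L{\left(S{\left(-5,Y \right)},1 \right)}\right)^{2} = \left(33 + \left(2 \cdot 1 + 3 \cdot 4\right)\right)^{2} = \left(33 + \left(2 + 12\right)\right)^{2} = \left(33 + 14\right)^{2} = 47^{2} = 2209$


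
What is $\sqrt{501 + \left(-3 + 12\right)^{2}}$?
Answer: $\sqrt{582} \approx 24.125$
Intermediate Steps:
$\sqrt{501 + \left(-3 + 12\right)^{2}} = \sqrt{501 + 9^{2}} = \sqrt{501 + 81} = \sqrt{582}$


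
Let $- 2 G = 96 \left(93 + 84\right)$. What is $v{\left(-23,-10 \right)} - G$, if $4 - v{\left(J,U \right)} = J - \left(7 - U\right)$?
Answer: $8540$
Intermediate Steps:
$v{\left(J,U \right)} = 11 - J - U$ ($v{\left(J,U \right)} = 4 - \left(J - \left(7 - U\right)\right) = 4 - \left(J + \left(-7 + U\right)\right) = 4 - \left(-7 + J + U\right) = 11 - J - U$)
$G = -8496$ ($G = - \frac{96 \left(93 + 84\right)}{2} = - \frac{96 \cdot 177}{2} = \left(- \frac{1}{2}\right) 16992 = -8496$)
$v{\left(-23,-10 \right)} - G = \left(11 - -23 - -10\right) - -8496 = \left(11 + 23 + 10\right) + 8496 = 44 + 8496 = 8540$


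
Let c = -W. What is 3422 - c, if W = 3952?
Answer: 7374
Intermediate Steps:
c = -3952 (c = -1*3952 = -3952)
3422 - c = 3422 - 1*(-3952) = 3422 + 3952 = 7374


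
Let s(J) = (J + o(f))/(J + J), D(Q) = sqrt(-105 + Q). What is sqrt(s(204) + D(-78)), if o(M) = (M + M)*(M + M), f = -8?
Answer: sqrt(11730 + 10404*I*sqrt(183))/102 ≈ 2.7113 + 2.4947*I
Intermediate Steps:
o(M) = 4*M**2 (o(M) = (2*M)*(2*M) = 4*M**2)
s(J) = (256 + J)/(2*J) (s(J) = (J + 4*(-8)**2)/(J + J) = (J + 4*64)/((2*J)) = (J + 256)*(1/(2*J)) = (256 + J)*(1/(2*J)) = (256 + J)/(2*J))
sqrt(s(204) + D(-78)) = sqrt((1/2)*(256 + 204)/204 + sqrt(-105 - 78)) = sqrt((1/2)*(1/204)*460 + sqrt(-183)) = sqrt(115/102 + I*sqrt(183))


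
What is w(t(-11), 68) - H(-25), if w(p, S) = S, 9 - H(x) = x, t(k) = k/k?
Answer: 34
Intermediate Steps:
t(k) = 1
H(x) = 9 - x
w(t(-11), 68) - H(-25) = 68 - (9 - 1*(-25)) = 68 - (9 + 25) = 68 - 1*34 = 68 - 34 = 34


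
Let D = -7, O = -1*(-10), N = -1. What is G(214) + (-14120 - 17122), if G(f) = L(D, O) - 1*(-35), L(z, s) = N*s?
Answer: -31217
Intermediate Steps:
O = 10
L(z, s) = -s
G(f) = 25 (G(f) = -1*10 - 1*(-35) = -10 + 35 = 25)
G(214) + (-14120 - 17122) = 25 + (-14120 - 17122) = 25 - 31242 = -31217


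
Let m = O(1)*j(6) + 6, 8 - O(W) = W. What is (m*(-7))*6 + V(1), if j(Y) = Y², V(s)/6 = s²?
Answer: -10830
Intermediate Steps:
V(s) = 6*s²
O(W) = 8 - W
m = 258 (m = (8 - 1*1)*6² + 6 = (8 - 1)*36 + 6 = 7*36 + 6 = 252 + 6 = 258)
(m*(-7))*6 + V(1) = (258*(-7))*6 + 6*1² = -1806*6 + 6*1 = -10836 + 6 = -10830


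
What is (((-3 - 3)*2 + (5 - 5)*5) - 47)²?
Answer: 3481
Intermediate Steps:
(((-3 - 3)*2 + (5 - 5)*5) - 47)² = ((-6*2 + 0*5) - 47)² = ((-12 + 0) - 47)² = (-12 - 47)² = (-59)² = 3481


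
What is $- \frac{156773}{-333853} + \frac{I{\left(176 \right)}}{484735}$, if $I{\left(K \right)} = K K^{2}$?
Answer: $\frac{1896085133083}{161830233955} \approx 11.717$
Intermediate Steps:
$I{\left(K \right)} = K^{3}$
$- \frac{156773}{-333853} + \frac{I{\left(176 \right)}}{484735} = - \frac{156773}{-333853} + \frac{176^{3}}{484735} = \left(-156773\right) \left(- \frac{1}{333853}\right) + 5451776 \cdot \frac{1}{484735} = \frac{156773}{333853} + \frac{5451776}{484735} = \frac{1896085133083}{161830233955}$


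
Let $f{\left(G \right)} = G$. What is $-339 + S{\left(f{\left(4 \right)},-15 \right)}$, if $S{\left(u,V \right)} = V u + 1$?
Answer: $-398$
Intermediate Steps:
$S{\left(u,V \right)} = 1 + V u$
$-339 + S{\left(f{\left(4 \right)},-15 \right)} = -339 + \left(1 - 60\right) = -339 - 59 = -398$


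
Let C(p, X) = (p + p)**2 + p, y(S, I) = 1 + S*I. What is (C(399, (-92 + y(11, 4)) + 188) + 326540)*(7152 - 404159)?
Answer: -382612717201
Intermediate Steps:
y(S, I) = 1 + I*S
C(p, X) = p + 4*p**2 (C(p, X) = (2*p)**2 + p = 4*p**2 + p = p + 4*p**2)
(C(399, (-92 + y(11, 4)) + 188) + 326540)*(7152 - 404159) = (399*(1 + 4*399) + 326540)*(7152 - 404159) = (399*(1 + 1596) + 326540)*(-397007) = (399*1597 + 326540)*(-397007) = (637203 + 326540)*(-397007) = 963743*(-397007) = -382612717201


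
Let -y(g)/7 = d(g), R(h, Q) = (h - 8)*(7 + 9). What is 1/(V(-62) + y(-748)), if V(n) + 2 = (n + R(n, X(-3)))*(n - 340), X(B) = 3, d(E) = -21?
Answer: 1/475309 ≈ 2.1039e-6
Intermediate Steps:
R(h, Q) = -128 + 16*h (R(h, Q) = (-8 + h)*16 = -128 + 16*h)
y(g) = 147 (y(g) = -7*(-21) = 147)
V(n) = -2 + (-340 + n)*(-128 + 17*n) (V(n) = -2 + (n + (-128 + 16*n))*(n - 340) = -2 + (-128 + 17*n)*(-340 + n) = -2 + (-340 + n)*(-128 + 17*n))
1/(V(-62) + y(-748)) = 1/((43518 - 5908*(-62) + 17*(-62)**2) + 147) = 1/((43518 + 366296 + 17*3844) + 147) = 1/((43518 + 366296 + 65348) + 147) = 1/(475162 + 147) = 1/475309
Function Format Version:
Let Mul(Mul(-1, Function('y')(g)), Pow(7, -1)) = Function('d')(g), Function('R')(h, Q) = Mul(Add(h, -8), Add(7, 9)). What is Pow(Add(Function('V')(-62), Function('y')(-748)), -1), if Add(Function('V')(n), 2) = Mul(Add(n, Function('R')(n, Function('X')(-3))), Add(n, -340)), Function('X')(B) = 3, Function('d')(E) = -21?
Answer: Rational(1, 475309) ≈ 2.1039e-6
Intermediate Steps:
Function('R')(h, Q) = Add(-128, Mul(16, h)) (Function('R')(h, Q) = Mul(Add(-8, h), 16) = Add(-128, Mul(16, h)))
Function('y')(g) = 147 (Function('y')(g) = Mul(-7, -21) = 147)
Function('V')(n) = Add(-2, Mul(Add(-340, n), Add(-128, Mul(17, n)))) (Function('V')(n) = Add(-2, Mul(Add(n, Add(-128, Mul(16, n))), Add(n, -340))) = Add(-2, Mul(Add(-128, Mul(17, n)), Add(-340, n))) = Add(-2, Mul(Add(-340, n), Add(-128, Mul(17, n)))))
Pow(Add(Function('V')(-62), Function('y')(-748)), -1) = Pow(Add(Add(43518, Mul(-5908, -62), Mul(17, Pow(-62, 2))), 147), -1) = Pow(Add(Add(43518, 366296, Mul(17, 3844)), 147), -1) = Pow(Add(Add(43518, 366296, 65348), 147), -1) = Pow(Add(475162, 147), -1) = Pow(475309, -1) = Rational(1, 475309)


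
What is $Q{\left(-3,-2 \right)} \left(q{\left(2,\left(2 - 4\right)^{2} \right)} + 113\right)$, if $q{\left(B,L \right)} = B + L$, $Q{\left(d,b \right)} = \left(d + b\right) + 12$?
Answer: $833$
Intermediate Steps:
$Q{\left(d,b \right)} = 12 + b + d$ ($Q{\left(d,b \right)} = \left(b + d\right) + 12 = 12 + b + d$)
$Q{\left(-3,-2 \right)} \left(q{\left(2,\left(2 - 4\right)^{2} \right)} + 113\right) = \left(12 - 2 - 3\right) \left(\left(2 + \left(2 - 4\right)^{2}\right) + 113\right) = 7 \left(\left(2 + \left(-2\right)^{2}\right) + 113\right) = 7 \left(\left(2 + 4\right) + 113\right) = 7 \left(6 + 113\right) = 7 \cdot 119 = 833$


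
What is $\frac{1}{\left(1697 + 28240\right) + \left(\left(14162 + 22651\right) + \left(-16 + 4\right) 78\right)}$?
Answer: $\frac{1}{65814} \approx 1.5194 \cdot 10^{-5}$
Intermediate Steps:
$\frac{1}{\left(1697 + 28240\right) + \left(\left(14162 + 22651\right) + \left(-16 + 4\right) 78\right)} = \frac{1}{29937 + \left(36813 - 936\right)} = \frac{1}{29937 + 35877} = \frac{1}{65814}$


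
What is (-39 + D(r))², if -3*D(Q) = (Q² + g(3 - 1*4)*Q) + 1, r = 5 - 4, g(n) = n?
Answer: 13924/9 ≈ 1547.1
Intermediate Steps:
r = 1
D(Q) = -⅓ - Q²/3 + Q/3 (D(Q) = -((Q² + (3 - 1*4)*Q) + 1)/3 = -((Q² + (3 - 4)*Q) + 1)/3 = -((Q² - Q) + 1)/3 = -(1 + Q² - Q)/3 = -⅓ - Q²/3 + Q/3)
(-39 + D(r))² = (-39 + (-⅓ - ⅓*1² + (⅓)*1))² = (-39 + (-⅓ - ⅓*1 + ⅓))² = (-39 + (-⅓ - ⅓ + ⅓))² = (-39 - ⅓)² = (-118/3)² = 13924/9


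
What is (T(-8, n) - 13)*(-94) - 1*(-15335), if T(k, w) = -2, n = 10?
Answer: 16745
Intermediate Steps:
(T(-8, n) - 13)*(-94) - 1*(-15335) = (-2 - 13)*(-94) - 1*(-15335) = -15*(-94) + 15335 = 1410 + 15335 = 16745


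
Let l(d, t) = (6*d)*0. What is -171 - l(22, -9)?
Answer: -171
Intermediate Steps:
l(d, t) = 0
-171 - l(22, -9) = -171 - 1*0 = -171 + 0 = -171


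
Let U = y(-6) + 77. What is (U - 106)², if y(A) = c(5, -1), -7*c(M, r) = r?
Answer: 40804/49 ≈ 832.73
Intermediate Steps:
c(M, r) = -r/7
y(A) = ⅐ (y(A) = -⅐*(-1) = ⅐)
U = 540/7 (U = ⅐ + 77 = 540/7 ≈ 77.143)
(U - 106)² = (540/7 - 106)² = (-202/7)² = 40804/49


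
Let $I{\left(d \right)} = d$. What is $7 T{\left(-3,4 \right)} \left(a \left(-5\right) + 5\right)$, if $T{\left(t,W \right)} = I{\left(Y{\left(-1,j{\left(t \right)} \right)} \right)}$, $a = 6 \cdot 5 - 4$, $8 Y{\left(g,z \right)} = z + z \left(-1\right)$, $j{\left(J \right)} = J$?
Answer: $0$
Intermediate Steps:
$Y{\left(g,z \right)} = 0$ ($Y{\left(g,z \right)} = \frac{z + z \left(-1\right)}{8} = \frac{z - z}{8} = \frac{1}{8} \cdot 0 = 0$)
$a = 26$ ($a = 30 - 4 = 26$)
$T{\left(t,W \right)} = 0$
$7 T{\left(-3,4 \right)} \left(a \left(-5\right) + 5\right) = 7 \cdot 0 \left(26 \left(-5\right) + 5\right) = 0 \left(-130 + 5\right) = 0 \left(-125\right) = 0$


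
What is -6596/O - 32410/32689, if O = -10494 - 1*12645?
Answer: -534318346/756390771 ≈ -0.70641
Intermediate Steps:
O = -23139 (O = -10494 - 12645 = -23139)
-6596/O - 32410/32689 = -6596/(-23139) - 32410/32689 = -6596*(-1/23139) - 32410*1/32689 = 6596/23139 - 32410/32689 = -534318346/756390771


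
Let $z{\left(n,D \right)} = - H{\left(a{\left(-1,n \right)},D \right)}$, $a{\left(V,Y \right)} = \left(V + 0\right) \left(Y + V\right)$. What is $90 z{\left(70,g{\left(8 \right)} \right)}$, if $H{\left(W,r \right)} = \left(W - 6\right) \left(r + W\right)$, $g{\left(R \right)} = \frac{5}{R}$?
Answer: $- \frac{1846125}{4} \approx -4.6153 \cdot 10^{5}$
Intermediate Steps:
$a{\left(V,Y \right)} = V \left(V + Y\right)$
$H{\left(W,r \right)} = \left(-6 + W\right) \left(W + r\right)$
$z{\left(n,D \right)} = 6 - \left(1 - n\right)^{2} - 6 n + 6 D - D \left(1 - n\right)$ ($z{\left(n,D \right)} = - (\left(- (-1 + n)\right)^{2} - 6 \left(- (-1 + n)\right) - 6 D + - (-1 + n) D) = - (\left(1 - n\right)^{2} - 6 \left(1 - n\right) - 6 D + \left(1 - n\right) D) = - (\left(1 - n\right)^{2} + \left(-6 + 6 n\right) - 6 D + D \left(1 - n\right)) = - (-6 + \left(1 - n\right)^{2} - 6 D + 6 n + D \left(1 - n\right)) = 6 - \left(1 - n\right)^{2} - 6 n + 6 D - D \left(1 - n\right)$)
$90 z{\left(70,g{\left(8 \right)} \right)} = 90 \left(5 - 70^{2} - 280 + 5 \cdot \frac{5}{8} + \frac{5}{8} \cdot 70\right) = 90 \left(5 - 4900 - 280 + 5 \cdot 5 \cdot \frac{1}{8} + 5 \cdot \frac{1}{8} \cdot 70\right) = 90 \left(5 - 4900 - 280 + 5 \cdot \frac{5}{8} + \frac{5}{8} \cdot 70\right) = 90 \left(5 - 4900 - 280 + \frac{25}{8} + \frac{175}{4}\right) = 90 \left(- \frac{41025}{8}\right) = - \frac{1846125}{4}$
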